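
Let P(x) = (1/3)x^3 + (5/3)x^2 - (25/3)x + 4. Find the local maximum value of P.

P'(x) = x^2 + (10/3)x - 25/3 = 0 at x = -5, 5/3.
P''(x) = 2x + 10/3. P''(-5) = -20/3 < 0 ⇒ local maximum; P''(5/3) = 20/3 > 0 ⇒ local minimum.
So the local maximum value is P(-5) = 137/3.

137/3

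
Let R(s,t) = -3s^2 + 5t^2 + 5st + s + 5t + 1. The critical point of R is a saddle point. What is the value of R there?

-2/17

∂R/∂s = -6s + 5t + 1 = 0 and ∂R/∂t = 5s + 10t + 5 = 0, so (s, t) = (-3/17, -7/17).
The Hessian has R_{ss} = -6, R_{tt} = 10, R_{st} = 5, giving D = -85 < 0, so the point is a saddle point.
R(-3/17, -7/17) = -2/17.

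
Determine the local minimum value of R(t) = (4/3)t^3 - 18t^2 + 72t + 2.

R'(t) = 4t^2 - 36t + 72 = 0 at t = 3, 6.
R''(t) = 8t - 36. R''(3) = -12 < 0 ⇒ local maximum; R''(6) = 12 > 0 ⇒ local minimum.
Thus R has its local minimum at t = 6, with value 74.

74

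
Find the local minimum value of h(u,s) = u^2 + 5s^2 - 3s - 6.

∂h/∂u = 2u = 0 and ∂h/∂s = 10s - 3 = 0, so (u, s) = (0, 3/10).
The Hessian has h_{uu} = 2, h_{ss} = 10, h_{us} = 0, giving D = 20 > 0 with h_{uu} > 0, so the point is a local minimum.
h(0, 3/10) = -129/20.

-129/20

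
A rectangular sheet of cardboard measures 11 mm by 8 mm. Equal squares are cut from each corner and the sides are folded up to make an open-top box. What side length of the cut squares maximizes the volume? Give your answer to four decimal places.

1.5252

With cut size x, the volume is V(x) = x(11 − 2x)(8 − 2x) for 0 < x < 4.
V'(x) = 12x^2 − 76x + 88. Setting V'(x) = 0 gives x ≈ 1.5252 (the root in (0, 4)).
V''(x) = 24x − 76 is negative there, so this is the maximum; V ≈ 60.0126.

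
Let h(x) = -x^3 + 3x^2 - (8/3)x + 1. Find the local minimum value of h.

Critical points: h'(x) = -3x^2 + 6x - 8/3 vanishes at x = 2/3, 4/3.
Second-derivative test with h''(x) = -6x + 6: h''(2/3) = 2 > 0 ⇒ local minimum; h''(4/3) = -2 < 0 ⇒ local maximum.
The local minimum is h(2/3) = 7/27.

7/27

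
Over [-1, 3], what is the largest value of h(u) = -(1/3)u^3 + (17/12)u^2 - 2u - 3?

Differentiating, h'(u) = -u^2 + (17/6)u - 2; which vanishes at u = 4/3 and u = 3/2.
Candidates: h(-1) = 3/4,  h(4/3) = -319/81,  h(3/2) = -63/16,  h(3) = -21/4.
So the maximum is h(-1) = 3/4.

3/4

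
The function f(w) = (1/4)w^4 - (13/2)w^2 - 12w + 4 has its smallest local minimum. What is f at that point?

f'(w) = w^3 - 13w - 12 = 0 at w = -3, -1, 4.
Second-derivative test with f''(w) = 3w^2 - 13: f''(-3) = 14 > 0 ⇒ local minimum; f''(-1) = -10 < 0 ⇒ local maximum; f''(4) = 35 > 0 ⇒ local minimum.
So the smallest local minimum value is f(4) = -84.

-84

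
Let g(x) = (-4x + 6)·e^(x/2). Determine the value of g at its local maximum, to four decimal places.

Differentiating with the product rule gives g'(x) = (-2x - 1)·e^(x/2). Since e^(x/2) > 0, the only critical point is x = -1/2.
g''(-1/2) has the same sign as -2 < 0, so this is a local maximum.
g(-1/2) = (8)·e^(-1/4) ≈ 6.2304.

6.2304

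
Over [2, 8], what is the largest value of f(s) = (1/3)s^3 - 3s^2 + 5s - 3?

The derivative is s^2 - 6s + 5, whose only zero in [2, 8] is s = 5.
Candidates: f(2) = -7/3,  f(5) = -34/3,  f(8) = 47/3.
Hence the absolute maximum is 47/3 at s = 8.

47/3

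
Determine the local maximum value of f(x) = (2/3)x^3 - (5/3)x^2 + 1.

1

Critical points: f'(x) = 2x^2 - (10/3)x vanishes at x = 0, 5/3.
Since f''(x) = 4x - 10/3, we get f''(0) = -10/3 < 0 ⇒ local maximum; f''(5/3) = 10/3 > 0 ⇒ local minimum.
The local maximum is f(0) = 1.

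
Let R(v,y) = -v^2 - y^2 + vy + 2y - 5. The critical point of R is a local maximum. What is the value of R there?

∂R/∂v = -2v + y = 0 and ∂R/∂y = v - 2y + 2 = 0, so (v, y) = (2/3, 4/3).
The Hessian has R_{vv} = -2, R_{yy} = -2, R_{vy} = 1, giving D = 3 > 0 with R_{vv} < 0, so the point is a local maximum.
R(2/3, 4/3) = -11/3.

-11/3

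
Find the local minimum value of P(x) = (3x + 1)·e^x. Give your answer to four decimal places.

-0.7908

P'(x) = 3·e^x + (3x + 1)·1·e^x = (3x + 4)·e^x. Since e^x > 0, the only critical point is x = -4/3.
P''(-4/3) has the same sign as 3 > 0, so this is a local minimum.
P(-4/3) = (-3)·e^(-4/3) ≈ -0.7908.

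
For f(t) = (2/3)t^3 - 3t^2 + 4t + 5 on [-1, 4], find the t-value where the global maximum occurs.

f'(t) = 2t^2 - 6t + 4, which vanishes at t = 1 and t = 2.
Candidates: f(-1) = -8/3; f(1) = 20/3; f(2) = 19/3; f(4) = 47/3.
The maximum over the interval is 47/3, attained at t = 4.

4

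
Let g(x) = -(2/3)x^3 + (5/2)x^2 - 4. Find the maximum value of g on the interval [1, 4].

29/24

Differentiating, g'(x) = -2x^2 + 5x; whose only zero in [1, 4] is x = 5/2.
Evaluating at the critical points and endpoints: g(1) = -13/6,  g(5/2) = 29/24,  g(4) = -20/3.
The maximum over the interval is 29/24, attained at x = 5/2.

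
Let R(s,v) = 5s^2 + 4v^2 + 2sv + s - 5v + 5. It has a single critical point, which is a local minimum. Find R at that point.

241/76

∂R/∂s = 10s + 2v + 1 = 0 and ∂R/∂v = 2s + 8v - 5 = 0, so (s, v) = (-9/38, 13/19).
The Hessian has R_{ss} = 10, R_{vv} = 8, R_{sv} = 2, giving D = 76 > 0 with R_{ss} > 0, so the point is a local minimum.
R(-9/38, 13/19) = 241/76.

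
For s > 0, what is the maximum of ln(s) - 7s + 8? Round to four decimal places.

R'(s) = 1/s − 7 = 0 gives s = 1/7.
R''(s) = -1/s², which is negative for s > 0, so this is a local maximum.
R(1/7) = 1·ln(1/7) - 1 + 8 ≈ 5.0541.

5.0541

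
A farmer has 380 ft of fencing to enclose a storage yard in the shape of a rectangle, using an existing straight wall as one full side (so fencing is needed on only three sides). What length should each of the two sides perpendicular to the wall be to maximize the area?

Let the sides perpendicular to the wall have length x and the parallel side y, so 2x + y = 380 and the area is A = xy = x(380 − 2x).
A'(x) = 380 − 4x = 0 gives x = 95, and A''(x) = −4 < 0 confirms a maximum.
Then y = 380 − 2·95 = 190 and A = 18050.

95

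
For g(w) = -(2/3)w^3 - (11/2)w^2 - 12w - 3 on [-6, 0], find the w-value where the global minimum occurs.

g'(w) = -2w^2 - 11w - 12, which vanishes at w = -4 and w = -3/2.
Compare values at every candidate in [-6, 0]: g(-6) = 15, g(-4) = -1/3, g(-3/2) = 39/8, g(0) = -3.
The minimum over the interval is -3, attained at w = 0.

0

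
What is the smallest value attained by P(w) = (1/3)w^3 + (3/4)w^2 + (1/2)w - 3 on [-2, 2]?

P'(w) = w^2 + (3/2)w + 1/2, which vanishes at w = -1 and w = -1/2.
Compare values at every candidate in [-2, 2]: P(-2) = -11/3, P(-1) = -37/12, P(-1/2) = -149/48, P(2) = 11/3.
The minimum over the interval is -11/3, attained at w = -2.

-11/3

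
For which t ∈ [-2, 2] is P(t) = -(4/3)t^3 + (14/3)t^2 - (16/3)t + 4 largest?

P'(t) = -4t^2 + (28/3)t - 16/3, which vanishes at t = 1 and t = 4/3.
Evaluating at the critical points and endpoints: P(-2) = 44,  P(1) = 2,  P(4/3) = 164/81,  P(2) = 4/3.
The maximum over the interval is 44, attained at t = -2.

-2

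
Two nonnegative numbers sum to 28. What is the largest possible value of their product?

196

With x + y = 28, the product is P(x) = x(28 − x).
P'(x) = 28 − 2x = 0 gives x = 14; P'' = −2 < 0, so this is the maximum.
P = 14·14 = 196.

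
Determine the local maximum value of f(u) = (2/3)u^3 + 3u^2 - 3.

6

f'(u) = 2u^2 + 6u = 0 at u = -3, 0.
f''(u) = 4u + 6. f''(-3) = -6 < 0 ⇒ local maximum; f''(0) = 6 > 0 ⇒ local minimum.
So the local maximum value is f(-3) = 6.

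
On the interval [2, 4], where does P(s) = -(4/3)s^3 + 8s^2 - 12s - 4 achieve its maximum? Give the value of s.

3

The derivative is -4s^2 + 16s - 12, whose only zero in [2, 4] is s = 3.
Evaluating at the critical points and endpoints: P(2) = -20/3,  P(3) = -4,  P(4) = -28/3.
The maximum over the interval is -4, attained at s = 3.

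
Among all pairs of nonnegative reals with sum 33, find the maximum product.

1089/4

With x + y = 33, the product is P(x) = x(33 − x).
P'(x) = 33 − 2x = 0 gives x = 33/2; P'' = −2 < 0, so this is the maximum.
P = 33/2·33/2 = 1089/4.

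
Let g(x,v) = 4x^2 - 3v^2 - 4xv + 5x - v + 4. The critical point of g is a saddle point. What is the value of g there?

165/64

∂g/∂x = 8x - 4v + 5 = 0 and ∂g/∂v = -4x - 6v - 1 = 0, so (x, v) = (-17/32, 3/16).
The Hessian has g_{xx} = 8, g_{vv} = -6, g_{xv} = -4, giving D = -64 < 0, so the point is a saddle point.
g(-17/32, 3/16) = 165/64.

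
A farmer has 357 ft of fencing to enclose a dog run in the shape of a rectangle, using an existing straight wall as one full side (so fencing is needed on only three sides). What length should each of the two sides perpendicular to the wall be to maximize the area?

357/4

Let the sides perpendicular to the wall have length x and the parallel side y, so 2x + y = 357 and the area is A = xy = x(357 − 2x).
A'(x) = 357 − 4x = 0 gives x = 357/4, and A''(x) = −4 < 0 confirms a maximum.
Then y = 357 − 2·357/4 = 357/2 and A = 127449/8.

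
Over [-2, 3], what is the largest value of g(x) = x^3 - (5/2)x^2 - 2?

5/2

g'(x) = 3x^2 - 5x, which vanishes at x = 0 and x = 5/3.
Evaluating at the critical points and endpoints: g(-2) = -20, g(0) = -2, g(5/3) = -233/54, g(3) = 5/2.
The maximum over the interval is 5/2, attained at x = 3.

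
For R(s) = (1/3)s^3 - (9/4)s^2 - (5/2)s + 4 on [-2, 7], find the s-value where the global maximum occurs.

-1/2

R'(s) = s^2 - (9/2)s - 5/2, which vanishes at s = -1/2 and s = 5.
Compare values at every candidate in [-2, 7]: R(-2) = -8/3, R(-1/2) = 223/48, R(5) = -277/12, R(7) = -113/12.
The maximum over the interval is 223/48, attained at s = -1/2.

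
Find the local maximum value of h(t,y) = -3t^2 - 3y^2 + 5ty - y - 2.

∂h/∂t = -6t + 5y = 0 and ∂h/∂y = 5t - 6y - 1 = 0, so (t, y) = (-5/11, -6/11).
The Hessian has h_{tt} = -6, h_{yy} = -6, h_{ty} = 5, giving D = 11 > 0 with h_{tt} < 0, so the point is a local maximum.
h(-5/11, -6/11) = -19/11.

-19/11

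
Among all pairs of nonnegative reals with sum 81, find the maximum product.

With x + y = 81, the product is P(x) = x(81 − x).
P'(x) = 81 − 2x = 0 gives x = 81/2; P'' = −2 < 0, so this is the maximum.
P = 81/2·81/2 = 6561/4.

6561/4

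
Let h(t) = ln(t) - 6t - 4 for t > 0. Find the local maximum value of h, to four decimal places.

h'(t) = 1/t − 6 = 0 gives t = 1/6.
h''(t) = -1/t², which is negative for t > 0, so this is a local maximum.
h(1/6) = 1·ln(1/6) - 1 - 4 ≈ -6.7918.

-6.7918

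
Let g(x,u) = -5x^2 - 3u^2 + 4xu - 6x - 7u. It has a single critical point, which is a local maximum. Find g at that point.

521/44

∂g/∂x = -10x + 4u - 6 = 0 and ∂g/∂u = 4x - 6u - 7 = 0, so (x, u) = (-16/11, -47/22).
The Hessian has g_{xx} = -10, g_{uu} = -6, g_{xu} = 4, giving D = 44 > 0 with g_{xx} < 0, so the point is a local maximum.
g(-16/11, -47/22) = 521/44.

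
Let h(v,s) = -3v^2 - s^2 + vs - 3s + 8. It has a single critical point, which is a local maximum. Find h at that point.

∂h/∂v = -6v + s = 0 and ∂h/∂s = v - 2s - 3 = 0, so (v, s) = (-3/11, -18/11).
The Hessian has h_{vv} = -6, h_{ss} = -2, h_{vs} = 1, giving D = 11 > 0 with h_{vv} < 0, so the point is a local maximum.
h(-3/11, -18/11) = 115/11.

115/11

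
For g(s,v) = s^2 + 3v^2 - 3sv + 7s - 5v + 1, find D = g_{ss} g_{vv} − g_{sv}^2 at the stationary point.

3

∂g/∂s = 2s - 3v + 7 = 0 and ∂g/∂v = -3s + 6v - 5 = 0, so (s, v) = (-9, -11/3).
The Hessian has g_{ss} = 2, g_{vv} = 6, g_{sv} = -3, giving D = 3 > 0 with g_{ss} > 0, so the point is a local minimum.
D = (2)·(6) − (-3)^2 = 3.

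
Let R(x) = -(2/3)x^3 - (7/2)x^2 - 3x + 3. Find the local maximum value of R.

R'(x) = -2x^2 - 7x - 3 = 0 at x = -3, -1/2.
Second-derivative test with R''(x) = -4x - 7: R''(-3) = 5 > 0 ⇒ local minimum; R''(-1/2) = -5 < 0 ⇒ local maximum.
Thus R has its local maximum at x = -1/2, with value 89/24.

89/24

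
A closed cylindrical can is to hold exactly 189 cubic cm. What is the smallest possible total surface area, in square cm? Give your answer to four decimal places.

With radius r and height h, πr²h = 189 so h = 189/(πr²), and S(r) = 2πr² + 2πrh = 2πr² + 2·189/r.
S'(r) = 4πr − 2·189/r² = 0 ⇒ r³ = 189/(2π), so r ≈ 3.1100 and h = 2r ≈ 6.2200.
S''(r) = 4π + 4·189/r³ > 0, so this is the minimum; S ≈ 182.3150.

182.3150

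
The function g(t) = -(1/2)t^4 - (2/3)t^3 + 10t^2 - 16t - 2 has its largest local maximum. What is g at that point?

410/3

Critical points: g'(t) = -2t^3 - 2t^2 + 20t - 16 vanishes at t = -4, 1, 2.
g''(t) = -6t^2 - 4t + 20. g''(-4) = -60 < 0 ⇒ local maximum; g''(1) = 10 > 0 ⇒ local minimum; g''(2) = -12 < 0 ⇒ local maximum.
Thus g has its largest local maximum at t = -4, with value 410/3.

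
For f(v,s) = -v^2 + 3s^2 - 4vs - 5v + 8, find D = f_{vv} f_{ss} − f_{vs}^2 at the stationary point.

∂f/∂v = -2v - 4s - 5 = 0 and ∂f/∂s = -4v + 6s = 0, so (v, s) = (-15/14, -5/7).
The Hessian has f_{vv} = -2, f_{ss} = 6, f_{vs} = -4, giving D = -28 < 0, so the point is a saddle point.
D = (-2)·(6) − (-4)^2 = -28.

-28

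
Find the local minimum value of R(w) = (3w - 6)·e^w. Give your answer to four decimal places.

-8.1548

R'(w) = 3·e^w + (3w - 6)·1·e^w = (3w - 3)·e^w. Since e^w > 0, the only critical point is w = 1.
R''(1) has the same sign as 3 > 0, so this is a local minimum.
R(1) = (-3)·e^(1) ≈ -8.1548.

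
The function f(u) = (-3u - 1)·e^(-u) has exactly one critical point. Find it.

2/3

Differentiating with the product rule gives f'(u) = (3u - 2)·e^(-u). Since e^(-u) > 0, the only critical point is u = 2/3.
f''(2/3) has the same sign as 3 > 0, so this is a local minimum.
f(2/3) = (-3)·e^(-2/3) ≈ -1.5403.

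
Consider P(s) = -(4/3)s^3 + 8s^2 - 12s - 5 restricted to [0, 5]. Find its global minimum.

P'(s) = -4s^2 + 16s - 12, which vanishes at s = 1 and s = 3.
Candidates: P(0) = -5; P(1) = -31/3; P(3) = -5; P(5) = -95/3.
Hence the absolute minimum is -95/3 at s = 5.

-95/3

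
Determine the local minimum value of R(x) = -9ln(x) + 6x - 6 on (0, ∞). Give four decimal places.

R'(x) = -9/x + 6 = 0 gives x = 3/2.
R''(x) = 9/x², which is positive for x > 0, so this is a local minimum.
R(3/2) = -9·ln(3/2) + 9 - 6 ≈ -0.6492.

-0.6492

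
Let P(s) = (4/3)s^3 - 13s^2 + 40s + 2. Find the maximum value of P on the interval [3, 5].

131/3

Differentiating, P'(s) = 4s^2 - 26s + 40; whose only zero in [3, 5] is s = 4.
Evaluating at the critical points and endpoints: P(3) = 41,  P(4) = 118/3,  P(5) = 131/3.
So the maximum is P(5) = 131/3.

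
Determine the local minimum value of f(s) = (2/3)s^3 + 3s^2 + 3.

3

f'(s) = 2s^2 + 6s. Setting f'(s) = 0 gives s ∈ {-3, 0}.
Second-derivative test with f''(s) = 4s + 6: f''(-3) = -6 < 0 ⇒ local maximum; f''(0) = 6 > 0 ⇒ local minimum.
The local minimum is f(0) = 3.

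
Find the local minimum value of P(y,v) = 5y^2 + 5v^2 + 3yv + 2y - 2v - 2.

∂P/∂y = 10y + 3v + 2 = 0 and ∂P/∂v = 3y + 10v - 2 = 0, so (y, v) = (-2/7, 2/7).
The Hessian has P_{yy} = 10, P_{vv} = 10, P_{yv} = 3, giving D = 91 > 0 with P_{yy} > 0, so the point is a local minimum.
P(-2/7, 2/7) = -18/7.

-18/7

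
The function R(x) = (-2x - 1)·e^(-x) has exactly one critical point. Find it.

Differentiating with the product rule gives R'(x) = (2x - 1)·e^(-x). Since e^(-x) > 0, the only critical point is x = 1/2.
R''(1/2) has the same sign as 2 > 0, so this is a local minimum.
R(1/2) = (-2)·e^(-1/2) ≈ -1.2131.

1/2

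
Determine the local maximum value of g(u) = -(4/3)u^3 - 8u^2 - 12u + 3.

g'(u) = -4u^2 - 16u - 12 = 0 at u = -3, -1.
Second-derivative test with g''(u) = -8u - 16: g''(-3) = 8 > 0 ⇒ local minimum; g''(-1) = -8 < 0 ⇒ local maximum.
Thus g has its local maximum at u = -1, with value 25/3.

25/3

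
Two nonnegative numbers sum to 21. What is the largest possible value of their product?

With x + y = 21, the product is P(x) = x(21 − x).
P'(x) = 21 − 2x = 0 gives x = 21/2; P'' = −2 < 0, so this is the maximum.
P = 21/2·21/2 = 441/4.

441/4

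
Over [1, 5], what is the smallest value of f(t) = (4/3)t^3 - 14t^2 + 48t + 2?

Differentiating, f'(t) = 4t^2 - 28t + 48; which vanishes at t = 3 and t = 4.
Candidates: f(1) = 112/3,  f(3) = 56,  f(4) = 166/3,  f(5) = 176/3.
So the minimum is f(1) = 112/3.

112/3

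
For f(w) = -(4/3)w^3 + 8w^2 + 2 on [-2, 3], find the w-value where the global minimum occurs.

Differentiating, f'(w) = -4w^2 + 16w; whose only zero in [-2, 3] is w = 0.
Evaluating at the critical points and endpoints: f(-2) = 134/3, f(0) = 2, f(3) = 38.
Hence the absolute minimum is 2 at w = 0.

0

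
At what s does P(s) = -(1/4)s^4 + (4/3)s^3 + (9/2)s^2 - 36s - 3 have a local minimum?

3

P'(s) = -s^3 + 4s^2 + 9s - 36. Setting P'(s) = 0 gives s ∈ {-3, 3, 4}.
P''(s) = -3s^2 + 8s + 9. P''(-3) = -42 < 0 ⇒ local maximum; P''(3) = 6 > 0 ⇒ local minimum; P''(4) = -7 < 0 ⇒ local maximum.
So the local minimum value is P(3) = -219/4.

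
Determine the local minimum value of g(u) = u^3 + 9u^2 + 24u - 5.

g'(u) = 3u^2 + 18u + 24. Setting g'(u) = 0 gives u ∈ {-4, -2}.
Second-derivative test with g''(u) = 6u + 18: g''(-4) = -6 < 0 ⇒ local maximum; g''(-2) = 6 > 0 ⇒ local minimum.
The local minimum is g(-2) = -25.

-25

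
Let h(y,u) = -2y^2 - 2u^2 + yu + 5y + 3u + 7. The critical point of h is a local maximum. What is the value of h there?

∂h/∂y = -4y + u + 5 = 0 and ∂h/∂u = y - 4u + 3 = 0, so (y, u) = (23/15, 17/15).
The Hessian has h_{yy} = -4, h_{uu} = -4, h_{yu} = 1, giving D = 15 > 0 with h_{yy} < 0, so the point is a local maximum.
h(23/15, 17/15) = 188/15.

188/15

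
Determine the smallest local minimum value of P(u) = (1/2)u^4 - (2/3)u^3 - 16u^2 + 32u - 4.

-652/3

P'(u) = 2u^3 - 2u^2 - 32u + 32. Setting P'(u) = 0 gives u ∈ {-4, 1, 4}.
Since P''(u) = 6u^2 - 4u - 32, we get P''(-4) = 80 > 0 ⇒ local minimum; P''(1) = -30 < 0 ⇒ local maximum; P''(4) = 48 > 0 ⇒ local minimum.
Thus P has its smallest local minimum at u = -4, with value -652/3.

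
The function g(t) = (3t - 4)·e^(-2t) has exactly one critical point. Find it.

11/6

Differentiating with the product rule gives g'(t) = (-6t + 11)·e^(-2t). Since e^(-2t) > 0, the only critical point is t = 11/6.
g''(11/6) has the same sign as -6 < 0, so this is a local maximum.
g(11/6) = (3/2)·e^(-11/3) ≈ 0.0383.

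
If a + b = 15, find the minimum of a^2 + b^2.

With a + b = 15, a^2 + b^2 = a^2 + (15 − a)^2.
The derivative 2a − 2(15 − a) = 4a − 30 vanishes at a = 15/2; second derivative 4 > 0, a minimum.
The minimum is 2·(15/2)^2 = 225/2.

225/2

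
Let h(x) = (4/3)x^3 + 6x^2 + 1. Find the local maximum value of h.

h'(x) = 4x^2 + 12x. Setting h'(x) = 0 gives x ∈ {-3, 0}.
h''(x) = 8x + 12. h''(-3) = -12 < 0 ⇒ local maximum; h''(0) = 12 > 0 ⇒ local minimum.
Thus h has its local maximum at x = -3, with value 19.

19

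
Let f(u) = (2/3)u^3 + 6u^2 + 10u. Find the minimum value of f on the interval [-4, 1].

-14/3

The derivative is 2u^2 + 12u + 10, whose only zero in [-4, 1] is u = -1.
Candidates: f(-4) = 40/3, f(-1) = -14/3, f(1) = 50/3.
So the minimum is f(-1) = -14/3.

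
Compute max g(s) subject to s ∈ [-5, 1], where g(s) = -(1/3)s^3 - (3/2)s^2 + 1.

g'(s) = -s^2 - 3s, which vanishes at s = -3 and s = 0.
Candidates: g(-5) = 31/6,  g(-3) = -7/2,  g(0) = 1,  g(1) = -5/6.
Hence the absolute maximum is 31/6 at s = -5.

31/6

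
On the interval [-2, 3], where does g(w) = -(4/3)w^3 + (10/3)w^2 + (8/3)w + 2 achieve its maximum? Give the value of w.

-2

The derivative is -4w^2 + (20/3)w + 8/3, which vanishes at w = -1/3 and w = 2.
Compare values at every candidate in [-2, 3]: g(-2) = 62/3, g(-1/3) = 124/81, g(2) = 10, g(3) = 4.
So the maximum is g(-2) = 62/3.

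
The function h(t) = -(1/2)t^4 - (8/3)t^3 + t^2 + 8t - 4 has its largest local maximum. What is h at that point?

h'(t) = -2t^3 - 8t^2 + 2t + 8. Setting h'(t) = 0 gives t ∈ {-4, -1, 1}.
Since h''(t) = -6t^2 - 16t + 2, we get h''(-4) = -30 < 0 ⇒ local maximum; h''(-1) = 12 > 0 ⇒ local minimum; h''(1) = -20 < 0 ⇒ local maximum.
The largest local maximum is h(-4) = 68/3.

68/3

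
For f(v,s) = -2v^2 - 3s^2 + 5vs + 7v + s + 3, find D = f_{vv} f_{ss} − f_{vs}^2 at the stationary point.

-1

∂f/∂v = -4v + 5s + 7 = 0 and ∂f/∂s = 5v - 6s + 1 = 0, so (v, s) = (-47, -39).
The Hessian has f_{vv} = -4, f_{ss} = -6, f_{vs} = 5, giving D = -1 < 0, so the point is a saddle point.
D = (-4)·(-6) − (5)^2 = -1.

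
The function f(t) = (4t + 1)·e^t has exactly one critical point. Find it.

By the product rule, f'(t) = (4t + 5)·e^t. Since e^t > 0, the only critical point is t = -5/4.
f''(-5/4) has the same sign as 4 > 0, so this is a local minimum.
f(-5/4) = (-4)·e^(-5/4) ≈ -1.1460.

-5/4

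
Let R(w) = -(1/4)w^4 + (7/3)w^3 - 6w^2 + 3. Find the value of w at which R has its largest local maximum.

0

R'(w) = -w^3 + 7w^2 - 12w = 0 at w = 0, 3, 4.
Since R''(w) = -3w^2 + 14w - 12, we get R''(0) = -12 < 0 ⇒ local maximum; R''(3) = 3 > 0 ⇒ local minimum; R''(4) = -4 < 0 ⇒ local maximum.
Thus R has its largest local maximum at w = 0, with value 3.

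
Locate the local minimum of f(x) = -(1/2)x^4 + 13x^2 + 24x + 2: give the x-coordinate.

-1

Critical points: f'(x) = -2x^3 + 26x + 24 vanishes at x = -3, -1, 4.
Since f''(x) = -6x^2 + 26, we get f''(-3) = -28 < 0 ⇒ local maximum; f''(-1) = 20 > 0 ⇒ local minimum; f''(4) = -70 < 0 ⇒ local maximum.
So the local minimum value is f(-1) = -19/2.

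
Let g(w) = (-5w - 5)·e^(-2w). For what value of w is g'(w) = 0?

By the product rule, g'(w) = (10w + 5)·e^(-2w). Since e^(-2w) > 0, the only critical point is w = -1/2.
g''(-1/2) has the same sign as 10 > 0, so this is a local minimum.
g(-1/2) = (-5/2)·e^(1) ≈ -6.7957.

-1/2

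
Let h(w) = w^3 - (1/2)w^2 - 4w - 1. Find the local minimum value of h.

h'(w) = 3w^2 - w - 4 = 0 at w = -1, 4/3.
h''(w) = 6w - 1. h''(-1) = -7 < 0 ⇒ local maximum; h''(4/3) = 7 > 0 ⇒ local minimum.
Thus h has its local minimum at w = 4/3, with value -131/27.

-131/27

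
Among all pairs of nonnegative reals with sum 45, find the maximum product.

With x + y = 45, the product is P(x) = x(45 − x).
P'(x) = 45 − 2x = 0 gives x = 45/2; P'' = −2 < 0, so this is the maximum.
P = 45/2·45/2 = 2025/4.

2025/4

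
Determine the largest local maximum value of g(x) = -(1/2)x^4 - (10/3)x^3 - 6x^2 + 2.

Critical points: g'(x) = -2x^3 - 10x^2 - 12x vanishes at x = -3, -2, 0.
Second-derivative test with g''(x) = -6x^2 - 20x - 12: g''(-3) = -6 < 0 ⇒ local maximum; g''(-2) = 4 > 0 ⇒ local minimum; g''(0) = -12 < 0 ⇒ local maximum.
The largest local maximum is g(0) = 2.

2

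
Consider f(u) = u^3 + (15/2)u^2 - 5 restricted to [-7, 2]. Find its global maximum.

115/2

The derivative is 3u^2 + 15u, which vanishes at u = -5 and u = 0.
Compare values at every candidate in [-7, 2]: f(-7) = 39/2,  f(-5) = 115/2,  f(0) = -5,  f(2) = 33.
So the maximum is f(-5) = 115/2.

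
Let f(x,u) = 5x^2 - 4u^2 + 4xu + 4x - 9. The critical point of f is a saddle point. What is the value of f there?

-29/3

∂f/∂x = 10x + 4u + 4 = 0 and ∂f/∂u = 4x - 8u = 0, so (x, u) = (-1/3, -1/6).
The Hessian has f_{xx} = 10, f_{uu} = -8, f_{xu} = 4, giving D = -96 < 0, so the point is a saddle point.
f(-1/3, -1/6) = -29/3.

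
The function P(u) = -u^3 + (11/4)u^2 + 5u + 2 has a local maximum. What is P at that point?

P'(u) = -3u^2 + (11/2)u + 5. Setting P'(u) = 0 gives u ∈ {-2/3, 5/2}.
Since P''(u) = -6u + 11/2, we get P''(-2/3) = 19/2 > 0 ⇒ local minimum; P''(5/2) = -19/2 < 0 ⇒ local maximum.
So the local maximum value is P(5/2) = 257/16.

257/16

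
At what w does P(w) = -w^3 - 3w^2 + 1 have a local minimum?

Critical points: P'(w) = -3w^2 - 6w vanishes at w = -2, 0.
Since P''(w) = -6w - 6, we get P''(-2) = 6 > 0 ⇒ local minimum; P''(0) = -6 < 0 ⇒ local maximum.
The local minimum is P(-2) = -3.

-2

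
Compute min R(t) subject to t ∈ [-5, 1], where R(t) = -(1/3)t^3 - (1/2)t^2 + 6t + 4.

Differentiating, R'(t) = -t^2 - t + 6; whose only zero in [-5, 1] is t = -3.
Compare values at every candidate in [-5, 1]: R(-5) = 19/6,  R(-3) = -19/2,  R(1) = 55/6.
The minimum over the interval is -19/2, attained at t = -3.

-19/2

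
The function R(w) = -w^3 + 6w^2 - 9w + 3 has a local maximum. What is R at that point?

R'(w) = -3w^2 + 12w - 9 = 0 at w = 1, 3.
Second-derivative test with R''(w) = -6w + 12: R''(1) = 6 > 0 ⇒ local minimum; R''(3) = -6 < 0 ⇒ local maximum.
The local maximum is R(3) = 3.

3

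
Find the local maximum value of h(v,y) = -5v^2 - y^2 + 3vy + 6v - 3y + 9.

126/11

∂h/∂v = -10v + 3y + 6 = 0 and ∂h/∂y = 3v - 2y - 3 = 0, so (v, y) = (3/11, -12/11).
The Hessian has h_{vv} = -10, h_{yy} = -2, h_{vy} = 3, giving D = 11 > 0 with h_{vv} < 0, so the point is a local maximum.
h(3/11, -12/11) = 126/11.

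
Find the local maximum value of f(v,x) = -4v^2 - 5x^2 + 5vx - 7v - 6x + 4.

∂f/∂v = -8v + 5x - 7 = 0 and ∂f/∂x = 5v - 10x - 6 = 0, so (v, x) = (-20/11, -83/55).
The Hessian has f_{vv} = -8, f_{xx} = -10, f_{vx} = 5, giving D = 55 > 0 with f_{vv} < 0, so the point is a local maximum.
f(-20/11, -83/55) = 819/55.

819/55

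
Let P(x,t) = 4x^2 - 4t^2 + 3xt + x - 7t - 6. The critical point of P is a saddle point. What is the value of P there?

-225/73

∂P/∂x = 8x + 3t + 1 = 0 and ∂P/∂t = 3x - 8t - 7 = 0, so (x, t) = (13/73, -59/73).
The Hessian has P_{xx} = 8, P_{tt} = -8, P_{xt} = 3, giving D = -73 < 0, so the point is a saddle point.
P(13/73, -59/73) = -225/73.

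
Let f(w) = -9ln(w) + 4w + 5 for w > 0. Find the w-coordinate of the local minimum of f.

9/4

f'(w) = -9/w + 4 = 0 gives w = 9/4.
f''(w) = 9/w², which is positive for w > 0, so this is a local minimum.
f(9/4) = -9·ln(9/4) + 9 + 5 ≈ 6.7016.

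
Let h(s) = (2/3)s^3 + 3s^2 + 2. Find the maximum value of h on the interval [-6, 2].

The derivative is 2s^2 + 6s, which vanishes at s = -3 and s = 0.
Candidates: h(-6) = -34; h(-3) = 11; h(0) = 2; h(2) = 58/3.
The maximum over the interval is 58/3, attained at s = 2.

58/3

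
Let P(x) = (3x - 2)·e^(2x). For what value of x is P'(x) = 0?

By the product rule, P'(x) = (6x - 1)·e^(2x). Since e^(2x) > 0, the only critical point is x = 1/6.
P''(1/6) has the same sign as 6 > 0, so this is a local minimum.
P(1/6) = (-3/2)·e^(1/3) ≈ -2.0934.

1/6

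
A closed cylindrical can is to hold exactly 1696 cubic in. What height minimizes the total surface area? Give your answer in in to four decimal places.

With radius r and height h, πr²h = 1696 so h = 1696/(πr²), and S(r) = 2πr² + 2πrh = 2πr² + 2·1696/r.
S'(r) = 4πr − 2·1696/r² = 0 ⇒ r³ = 1696/(2π), so r ≈ 6.4627 and h = 2r ≈ 12.9254.
S''(r) = 4π + 4·1696/r³ > 0, so this is the minimum; S ≈ 787.2846.

12.9254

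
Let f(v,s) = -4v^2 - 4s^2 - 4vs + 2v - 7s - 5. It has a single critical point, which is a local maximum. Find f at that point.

7/12

∂f/∂v = -8v - 4s + 2 = 0 and ∂f/∂s = -4v - 8s - 7 = 0, so (v, s) = (11/12, -4/3).
The Hessian has f_{vv} = -8, f_{ss} = -8, f_{vs} = -4, giving D = 48 > 0 with f_{vv} < 0, so the point is a local maximum.
f(11/12, -4/3) = 7/12.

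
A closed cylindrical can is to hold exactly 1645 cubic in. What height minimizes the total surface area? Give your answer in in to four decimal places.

With radius r and height h, πr²h = 1645 so h = 1645/(πr²), and S(r) = 2πr² + 2πrh = 2πr² + 2·1645/r.
S'(r) = 4πr − 2·1645/r² = 0 ⇒ r³ = 1645/(2π), so r ≈ 6.3973 and h = 2r ≈ 12.7946.
S''(r) = 4π + 4·1645/r³ > 0, so this is the minimum; S ≈ 771.4216.

12.7946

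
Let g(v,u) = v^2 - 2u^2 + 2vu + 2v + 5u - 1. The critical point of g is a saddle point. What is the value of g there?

-5/4

∂g/∂v = 2v + 2u + 2 = 0 and ∂g/∂u = 2v - 4u + 5 = 0, so (v, u) = (-3/2, 1/2).
The Hessian has g_{vv} = 2, g_{uu} = -4, g_{vu} = 2, giving D = -12 < 0, so the point is a saddle point.
g(-3/2, 1/2) = -5/4.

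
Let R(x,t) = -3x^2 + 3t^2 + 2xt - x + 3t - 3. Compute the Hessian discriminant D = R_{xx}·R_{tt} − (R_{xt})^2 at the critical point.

-40

∂R/∂x = -6x + 2t - 1 = 0 and ∂R/∂t = 2x + 6t + 3 = 0, so (x, t) = (-3/10, -2/5).
The Hessian has R_{xx} = -6, R_{tt} = 6, R_{xt} = 2, giving D = -40 < 0, so the point is a saddle point.
D = (-6)·(6) − (2)^2 = -40.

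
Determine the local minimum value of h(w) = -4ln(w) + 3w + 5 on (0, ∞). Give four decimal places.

h'(w) = -4/w + 3 = 0 gives w = 4/3.
h''(w) = 4/w², which is positive for w > 0, so this is a local minimum.
h(4/3) = -4·ln(4/3) + 4 + 5 ≈ 7.8493.

7.8493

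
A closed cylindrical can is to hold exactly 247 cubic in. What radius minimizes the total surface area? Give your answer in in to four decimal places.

3.4002

With radius r and height h, πr²h = 247 so h = 247/(πr²), and S(r) = 2πr² + 2πrh = 2πr² + 2·247/r.
S'(r) = 4πr − 2·247/r² = 0 ⇒ r³ = 247/(2π), so r ≈ 3.4002 and h = 2r ≈ 6.8004.
S''(r) = 4π + 4·247/r³ > 0, so this is the minimum; S ≈ 217.9277.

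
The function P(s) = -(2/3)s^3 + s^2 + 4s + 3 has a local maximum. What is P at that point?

P'(s) = -2s^2 + 2s + 4. Setting P'(s) = 0 gives s ∈ {-1, 2}.
Second-derivative test with P''(s) = -4s + 2: P''(-1) = 6 > 0 ⇒ local minimum; P''(2) = -6 < 0 ⇒ local maximum.
Thus P has its local maximum at s = 2, with value 29/3.

29/3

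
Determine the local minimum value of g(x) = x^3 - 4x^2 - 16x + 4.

-60

g'(x) = 3x^2 - 8x - 16 = 0 at x = -4/3, 4.
g''(x) = 6x - 8. g''(-4/3) = -16 < 0 ⇒ local maximum; g''(4) = 16 > 0 ⇒ local minimum.
The local minimum is g(4) = -60.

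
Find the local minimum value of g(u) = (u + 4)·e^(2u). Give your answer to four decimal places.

g'(u) = 1·e^(2u) + (u + 4)·2·e^(2u) = (2u + 9)·e^(2u). Since e^(2u) > 0, the only critical point is u = -9/2.
g''(-9/2) has the same sign as 2 > 0, so this is a local minimum.
g(-9/2) = (-1/2)·e^(-9) ≈ -0.0001.

-0.0001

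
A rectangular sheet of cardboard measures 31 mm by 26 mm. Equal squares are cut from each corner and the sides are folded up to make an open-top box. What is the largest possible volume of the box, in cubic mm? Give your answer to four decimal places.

1685.2332

With cut size x, the volume is V(x) = x(31 − 2x)(26 − 2x) for 0 < x < 13.
V'(x) = 12x^2 − 228x + 806. Setting V'(x) = 0 gives x ≈ 4.6955 (the root in (0, 13)).
V''(x) = 24x − 228 is negative there, so this is the maximum; V ≈ 1685.2332.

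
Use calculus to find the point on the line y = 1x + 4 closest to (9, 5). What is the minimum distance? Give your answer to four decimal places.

Minimize D(x)^2 = (x - 9)^2 + (x - 1)^2.
d/dx[D^2] = 2(x - 9) + 2·1·(x - 1) = 0 ⇒ x = 5.
Then y = 9 and the distance is √(32) ≈ 5.6569.

5.6569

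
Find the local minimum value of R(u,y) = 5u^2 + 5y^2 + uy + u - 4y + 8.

703/99

∂R/∂u = 10u + y + 1 = 0 and ∂R/∂y = u + 10y - 4 = 0, so (u, y) = (-14/99, 41/99).
The Hessian has R_{uu} = 10, R_{yy} = 10, R_{uy} = 1, giving D = 99 > 0 with R_{uu} > 0, so the point is a local minimum.
R(-14/99, 41/99) = 703/99.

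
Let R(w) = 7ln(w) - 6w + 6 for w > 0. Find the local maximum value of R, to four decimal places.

R'(w) = 7/w − 6 = 0 gives w = 7/6.
R''(w) = -7/w², which is negative for w > 0, so this is a local maximum.
R(7/6) = 7·ln(7/6) - 7 + 6 ≈ 0.0791.

0.0791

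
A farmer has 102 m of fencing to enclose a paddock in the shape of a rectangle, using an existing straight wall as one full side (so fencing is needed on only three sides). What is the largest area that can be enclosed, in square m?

2601/2

Let the sides perpendicular to the wall have length x and the parallel side y, so 2x + y = 102 and the area is A = xy = x(102 − 2x).
A'(x) = 102 − 4x = 0 gives x = 51/2, and A''(x) = −4 < 0 confirms a maximum.
Then y = 102 − 2·51/2 = 51 and A = 2601/2.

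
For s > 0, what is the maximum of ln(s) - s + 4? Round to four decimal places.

3.0000

R'(s) = 1/s − 1 = 0 gives s = 1.
R''(s) = -1/s², which is negative for s > 0, so this is a local maximum.
R(1) = 1·ln(1) - 1 + 4 ≈ 3.0000.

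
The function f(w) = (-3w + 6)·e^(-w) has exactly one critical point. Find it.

3

f'(w) = (-3)·e^(-w) + (-3w + 6)·(-1)·e^(-w) = (3w - 9)·e^(-w). Since e^(-w) > 0, the only critical point is w = 3.
f''(3) has the same sign as 3 > 0, so this is a local minimum.
f(3) = (-3)·e^(-3) ≈ -0.1494.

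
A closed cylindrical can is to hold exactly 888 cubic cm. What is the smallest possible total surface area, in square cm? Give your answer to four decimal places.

511.4343

With radius r and height h, πr²h = 888 so h = 888/(πr²), and S(r) = 2πr² + 2πrh = 2πr² + 2·888/r.
S'(r) = 4πr − 2·888/r² = 0 ⇒ r³ = 888/(2π), so r ≈ 5.2089 and h = 2r ≈ 10.4178.
S''(r) = 4π + 4·888/r³ > 0, so this is the minimum; S ≈ 511.4343.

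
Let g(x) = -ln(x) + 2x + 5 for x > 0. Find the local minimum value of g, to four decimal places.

g'(x) = -1/x + 2 = 0 gives x = 1/2.
g''(x) = 1/x², which is positive for x > 0, so this is a local minimum.
g(1/2) = -1·ln(1/2) + 1 + 5 ≈ 6.6931.

6.6931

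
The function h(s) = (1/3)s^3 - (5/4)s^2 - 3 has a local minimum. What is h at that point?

-269/48

Critical points: h'(s) = s^2 - (5/2)s vanishes at s = 0, 5/2.
Since h''(s) = 2s - 5/2, we get h''(0) = -5/2 < 0 ⇒ local maximum; h''(5/2) = 5/2 > 0 ⇒ local minimum.
So the local minimum value is h(5/2) = -269/48.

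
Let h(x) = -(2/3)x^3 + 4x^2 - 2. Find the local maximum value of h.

h'(x) = -2x^2 + 8x. Setting h'(x) = 0 gives x ∈ {0, 4}.
Since h''(x) = -4x + 8, we get h''(0) = 8 > 0 ⇒ local minimum; h''(4) = -8 < 0 ⇒ local maximum.
Thus h has its local maximum at x = 4, with value 58/3.

58/3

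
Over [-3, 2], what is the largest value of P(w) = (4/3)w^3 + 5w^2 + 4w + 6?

P'(w) = 4w^2 + 10w + 4, which vanishes at w = -2 and w = -1/2.
Compare values at every candidate in [-3, 2]: P(-3) = 3,  P(-2) = 22/3,  P(-1/2) = 61/12,  P(2) = 134/3.
The maximum over the interval is 134/3, attained at w = 2.

134/3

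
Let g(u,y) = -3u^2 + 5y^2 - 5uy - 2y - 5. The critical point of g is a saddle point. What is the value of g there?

-437/85

∂g/∂u = -6u - 5y = 0 and ∂g/∂y = -5u + 10y - 2 = 0, so (u, y) = (-2/17, 12/85).
The Hessian has g_{uu} = -6, g_{yy} = 10, g_{uy} = -5, giving D = -85 < 0, so the point is a saddle point.
g(-2/17, 12/85) = -437/85.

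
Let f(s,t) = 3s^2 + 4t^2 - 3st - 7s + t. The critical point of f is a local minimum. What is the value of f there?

∂f/∂s = 6s - 3t - 7 = 0 and ∂f/∂t = -3s + 8t + 1 = 0, so (s, t) = (53/39, 5/13).
The Hessian has f_{ss} = 6, f_{tt} = 8, f_{st} = -3, giving D = 39 > 0 with f_{ss} > 0, so the point is a local minimum.
f(53/39, 5/13) = -178/39.

-178/39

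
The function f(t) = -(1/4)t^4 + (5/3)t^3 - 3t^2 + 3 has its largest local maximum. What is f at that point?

f'(t) = -t^3 + 5t^2 - 6t. Setting f'(t) = 0 gives t ∈ {0, 2, 3}.
Since f''(t) = -3t^2 + 10t - 6, we get f''(0) = -6 < 0 ⇒ local maximum; f''(2) = 2 > 0 ⇒ local minimum; f''(3) = -3 < 0 ⇒ local maximum.
The largest local maximum is f(0) = 3.

3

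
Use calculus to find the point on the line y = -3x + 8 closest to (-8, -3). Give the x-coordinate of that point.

5/2

Minimize D(x)^2 = (x + 8)^2 + (-3x + 11)^2.
d/dx[D^2] = 2(x + 8) + 2·(-3)·(-3x + 11) = 0 ⇒ x = 5/2.
Then y = 1/2 and the distance is √(245/2) ≈ 11.0680.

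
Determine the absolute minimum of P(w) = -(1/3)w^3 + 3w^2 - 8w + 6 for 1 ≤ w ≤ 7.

The derivative is -w^2 + 6w - 8, which vanishes at w = 2 and w = 4.
Compare values at every candidate in [1, 7]: P(1) = 2/3, P(2) = -2/3, P(4) = 2/3, P(7) = -52/3.
So the minimum is P(7) = -52/3.

-52/3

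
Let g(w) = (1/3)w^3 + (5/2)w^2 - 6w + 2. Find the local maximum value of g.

56

g'(w) = w^2 + 5w - 6. Setting g'(w) = 0 gives w ∈ {-6, 1}.
Second-derivative test with g''(w) = 2w + 5: g''(-6) = -7 < 0 ⇒ local maximum; g''(1) = 7 > 0 ⇒ local minimum.
The local maximum is g(-6) = 56.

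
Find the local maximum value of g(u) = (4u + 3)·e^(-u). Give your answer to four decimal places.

g'(u) = 4·e^(-u) + (4u + 3)·(-1)·e^(-u) = (-4u + 1)·e^(-u). Since e^(-u) > 0, the only critical point is u = 1/4.
g''(1/4) has the same sign as -4 < 0, so this is a local maximum.
g(1/4) = (4)·e^(-1/4) ≈ 3.1152.

3.1152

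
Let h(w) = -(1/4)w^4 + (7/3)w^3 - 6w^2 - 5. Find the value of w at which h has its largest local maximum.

Critical points: h'(w) = -w^3 + 7w^2 - 12w vanishes at w = 0, 3, 4.
h''(w) = -3w^2 + 14w - 12. h''(0) = -12 < 0 ⇒ local maximum; h''(3) = 3 > 0 ⇒ local minimum; h''(4) = -4 < 0 ⇒ local maximum.
Thus h has its largest local maximum at w = 0, with value -5.

0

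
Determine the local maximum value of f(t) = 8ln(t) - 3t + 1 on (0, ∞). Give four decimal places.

0.8466

f'(t) = 8/t − 3 = 0 gives t = 8/3.
f''(t) = -8/t², which is negative for t > 0, so this is a local maximum.
f(8/3) = 8·ln(8/3) - 8 + 1 ≈ 0.8466.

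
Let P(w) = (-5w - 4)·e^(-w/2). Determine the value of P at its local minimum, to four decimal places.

By the product rule, P'(w) = ((5/2)w - 3)·e^(-w/2). Since e^(-w/2) > 0, the only critical point is w = 6/5.
P''(6/5) has the same sign as 5/2 > 0, so this is a local minimum.
P(6/5) = (-10)·e^(-3/5) ≈ -5.4881.

-5.4881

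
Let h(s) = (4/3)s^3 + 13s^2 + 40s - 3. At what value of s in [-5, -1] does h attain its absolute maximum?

-1

The derivative is 4s^2 + 26s + 40, which vanishes at s = -4 and s = -5/2.
Evaluating at the critical points and endpoints: h(-5) = -134/3,  h(-4) = -121/3,  h(-5/2) = -511/12,  h(-1) = -94/3.
So the maximum is h(-1) = -94/3.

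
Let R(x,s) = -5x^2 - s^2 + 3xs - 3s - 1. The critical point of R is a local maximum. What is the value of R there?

∂R/∂x = -10x + 3s = 0 and ∂R/∂s = 3x - 2s - 3 = 0, so (x, s) = (-9/11, -30/11).
The Hessian has R_{xx} = -10, R_{ss} = -2, R_{xs} = 3, giving D = 11 > 0 with R_{xx} < 0, so the point is a local maximum.
R(-9/11, -30/11) = 34/11.

34/11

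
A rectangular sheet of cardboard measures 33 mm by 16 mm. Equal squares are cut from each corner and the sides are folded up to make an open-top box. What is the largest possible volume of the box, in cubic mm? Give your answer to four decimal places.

819.5364

With cut size x, the volume is V(x) = x(33 − 2x)(16 − 2x) for 0 < x < 8.
V'(x) = 12x^2 − 196x + 528. Setting V'(x) = 0 gives x ≈ 3.4028 (the root in (0, 8)).
V''(x) = 24x − 196 is negative there, so this is the maximum; V ≈ 819.5364.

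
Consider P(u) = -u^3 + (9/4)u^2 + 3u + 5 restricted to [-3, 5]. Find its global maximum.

173/4

Differentiating, P'(u) = -3u^2 + (9/2)u + 3; which vanishes at u = -1/2 and u = 2.
Candidates: P(-3) = 173/4; P(-1/2) = 67/16; P(2) = 12; P(5) = -195/4.
Hence the absolute maximum is 173/4 at u = -3.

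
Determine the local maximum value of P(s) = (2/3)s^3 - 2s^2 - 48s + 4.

Critical points: P'(s) = 2s^2 - 4s - 48 vanishes at s = -4, 6.
P''(s) = 4s - 4. P''(-4) = -20 < 0 ⇒ local maximum; P''(6) = 20 > 0 ⇒ local minimum.
The local maximum is P(-4) = 364/3.

364/3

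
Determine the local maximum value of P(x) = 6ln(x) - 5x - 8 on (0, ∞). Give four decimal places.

-12.9061

P'(x) = 6/x − 5 = 0 gives x = 6/5.
P''(x) = -6/x², which is negative for x > 0, so this is a local maximum.
P(6/5) = 6·ln(6/5) - 6 - 8 ≈ -12.9061.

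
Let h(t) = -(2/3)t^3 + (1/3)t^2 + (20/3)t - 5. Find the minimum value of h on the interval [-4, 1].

Differentiating, h'(t) = -2t^2 + (2/3)t + 20/3; whose only zero in [-4, 1] is t = -5/3.
Evaluating at the critical points and endpoints: h(-4) = 49/3,  h(-5/3) = -980/81,  h(1) = 4/3.
Hence the absolute minimum is -980/81 at t = -5/3.

-980/81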